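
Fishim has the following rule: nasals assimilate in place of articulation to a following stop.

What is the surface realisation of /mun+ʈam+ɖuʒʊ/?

[muɳʈaɳɖuʒʊ]

/n/ is a voiced alveolar nasal. The following trigger /ʈ/ is retroflex, so /n/ must become retroflex as well.
Changing only its place to retroflex gives [ɳ] — the voiced retroflex nasal.
The same rule applies at the second boundary: /m/ → [ɳ] next to /ɖ/.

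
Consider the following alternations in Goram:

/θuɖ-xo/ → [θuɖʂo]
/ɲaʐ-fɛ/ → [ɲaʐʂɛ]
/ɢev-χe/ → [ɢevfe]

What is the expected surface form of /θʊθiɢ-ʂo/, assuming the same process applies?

[θʊθiɢχo]

The data show progressive place assimilation: /x/ → [ʂ] after /ɖ/; /f/ → [ʂ] after /ʐ/; /χ/ → [f] after /v/. In each pair only place changes, matching the preceding consonant, while manner and voice stay constant.
The rule targets /ʂ/ (voiceless retroflex fricative), which sits after the trigger /ɢ/ (uvular).
Changing only its place to uvular gives [χ] — the voiceless uvular fricative.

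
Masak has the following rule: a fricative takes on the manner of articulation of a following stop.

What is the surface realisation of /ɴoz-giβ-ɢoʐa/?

/z/ is a voiced alveolar fricative. The following trigger /g/ is a stop, so /z/ must become a stop as well.
A voiced alveolar stop is [d], so the surface segment is [d].
At the second juncture, /β/ likewise becomes [b] adjacent to /ɢ/.

[ɴodgibɢoʐa]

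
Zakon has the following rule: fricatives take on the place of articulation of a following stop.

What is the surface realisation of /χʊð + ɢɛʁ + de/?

The rule targets /ð/ (voiced dental fricative), which sits before the trigger /ɢ/ (uvular).
The voiced uvular fricative is [ʁ], so /ð/ → [ʁ].
The same rule applies at the second boundary: /ʁ/ → [z] next to /d/.

[χʊʁɢɛzde]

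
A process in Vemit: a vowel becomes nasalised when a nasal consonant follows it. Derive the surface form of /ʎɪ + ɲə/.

/ɪ/ sits next to the nasal /ɲ/ and is therefore nasalised to [ɪ̃].

[ʎɪ̃ɲə]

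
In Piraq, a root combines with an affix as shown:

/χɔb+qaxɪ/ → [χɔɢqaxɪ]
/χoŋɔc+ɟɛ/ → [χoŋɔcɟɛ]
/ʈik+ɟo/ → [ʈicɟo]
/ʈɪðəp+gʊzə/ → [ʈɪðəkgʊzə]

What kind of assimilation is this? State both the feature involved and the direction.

regressive place assimilation

Underlying /b/ is realised as [ɢ] next to /q/; /q/ itself does not change.
The change bilabial → uvular matches the place of the following /q/, identifying this as place assimilation.
Manner and voice are unchanged, so the assimilation is partial, not total.
The same holds elsewhere in the data: /k/ → [c] before /ɟ/ (velar → palatal, matching palatal); /p/ → [k] before /g/ (bilabial → velar, matching velar) — only place changes, and always toward the following segment.
Nothing changes in [χoŋɔcɟɛ]: there the adjacent consonants already agree in place (/c/ and /ɟ/ are both palatal), so this form is consistent with the same rule.
The trigger is the following segment, so the direction is regressive (anticipatory).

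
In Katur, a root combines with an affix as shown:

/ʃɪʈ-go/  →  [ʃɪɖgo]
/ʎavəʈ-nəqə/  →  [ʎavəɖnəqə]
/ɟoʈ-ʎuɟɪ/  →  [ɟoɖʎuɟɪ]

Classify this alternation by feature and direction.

The segment that alternates is /ʈ/, which surfaces as [ɖ] when adjacent to /g/.
/ʈ/ is voiceless while /g/ is voiced; the output [ɖ] is voiced, matching the trigger — so the feature that spreads is voicing.
Place and manner are unchanged, so the assimilation is partial, not total.
The same holds elsewhere in the data: /ʈ/ → [ɖ] before /n/ (voiceless → voiced, matching voiced); /ʈ/ → [ɖ] before /ʎ/ (voiceless → voiced, matching voiced) — only voicing changes, and always toward the following segment.
Since the segment that changes precedes the conditioning segment, the assimilation is regressive.

regressive voicing assimilation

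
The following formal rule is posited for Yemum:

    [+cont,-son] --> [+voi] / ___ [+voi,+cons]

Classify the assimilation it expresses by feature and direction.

regressive voicing assimilation

The target ([+cont,-son], fricatives) acquires [+voi] next to a voiced consonant ([+voi,+cons]) — it takes on the voicing of its neighbour, so the feature that spreads is voicing.
Since the environment is written after the underscore, the trigger follows the target; the direction is regressive.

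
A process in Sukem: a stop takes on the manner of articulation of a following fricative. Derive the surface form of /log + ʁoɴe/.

[loɣʁoɴe]

The rule targets /g/ (voiced velar stop), which sits before the trigger /ʁ/ (fricative).
The voiced velar fricative is [ɣ], so /g/ → [ɣ].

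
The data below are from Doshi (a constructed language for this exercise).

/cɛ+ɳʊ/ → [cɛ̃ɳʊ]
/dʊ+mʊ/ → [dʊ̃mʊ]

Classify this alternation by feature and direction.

regressive nasality assimilation (vowel nasalisation)

The vowel /ɛ/ surfaces as nasalised [ɛ̃] next to the following nasal /ɳ/ — it has acquired the [+nasal] feature of its neighbour.
The other form shows the same pattern: /ʊ/ → [ʊ̃] before /m/ — each time a vowel is nasalised next to a following nasal.
Because the conditioning nasal is to the right of the vowel that changes, the process is regressive (anticipatory).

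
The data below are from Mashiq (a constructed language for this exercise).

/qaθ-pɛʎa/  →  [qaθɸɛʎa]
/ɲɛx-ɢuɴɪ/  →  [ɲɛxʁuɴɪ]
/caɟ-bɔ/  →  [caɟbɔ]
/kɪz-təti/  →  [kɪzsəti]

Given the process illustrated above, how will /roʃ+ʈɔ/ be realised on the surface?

The data show progressive manner assimilation: /p/ → [ɸ] after /θ/; /ɢ/ → [ʁ] after /x/; /t/ → [s] after /z/. In each pair only manner changes, matching the preceding consonant, while place and voice stay constant.
Nothing changes in [caɟbɔ]: there the adjacent consonants already agree in manner (/b/ and /ɟ/ are both stops), so this form is consistent with the same rule.
/ʈ/ is a voiceless retroflex stop. The preceding trigger /ʃ/ is a fricative, so /ʈ/ must become a fricative as well.
Changing only its manner to fricative gives [ʂ] — the voiceless retroflex fricative.

[roʃʂɔ]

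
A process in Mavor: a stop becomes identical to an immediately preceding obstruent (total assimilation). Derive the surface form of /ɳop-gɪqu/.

[ɳoppɪqu]

/g/ is the segment targeted by the rule; it sits immediately after /p/, so it assimilates completely and surfaces as [p].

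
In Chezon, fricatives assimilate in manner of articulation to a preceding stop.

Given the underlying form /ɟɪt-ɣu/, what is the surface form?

The rule targets /ɣ/ (voiced velar fricative), which sits after the trigger /t/ (stop).
A voiced velar stop is [g], so the surface segment is [g].

[ɟɪtgu]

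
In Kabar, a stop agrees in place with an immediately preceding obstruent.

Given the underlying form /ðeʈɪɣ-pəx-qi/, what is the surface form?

/p/ is a voiceless bilabial stop. The preceding trigger /ɣ/ is velar, so /p/ must become velar as well.
A voiceless velar stop is [k], so the surface segment is [k].
The same rule applies at the second boundary: /q/ → [k] next to /x/.

[ðeʈɪɣkəxki]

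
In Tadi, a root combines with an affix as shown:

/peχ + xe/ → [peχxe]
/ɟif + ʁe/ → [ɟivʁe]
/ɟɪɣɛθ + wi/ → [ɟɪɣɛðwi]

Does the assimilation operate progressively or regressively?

Comparing underlying and surface forms, /f/ → [v] is the alternation; the neighbouring /ʁ/ is constant.
/f/ is voiceless while /ʁ/ is voiced; the output [v] is voiced, matching the trigger — so the feature that spreads is voicing.
Checking the remaining alternation: /θ/ → [ð] before /w/ (voiceless → voiced, matching voiced) — only voicing changes, and always toward the following segment.
Nothing changes in [peχxe]: there the adjacent consonants already agree in voicing (/χ/ and /x/ are both voiceless), so this form is consistent with the same rule.
Since the segment that changes precedes the conditioning segment, the assimilation is regressive.

regressive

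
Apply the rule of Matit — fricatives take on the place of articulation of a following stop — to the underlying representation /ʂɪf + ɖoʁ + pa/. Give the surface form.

[ʂɪʂɖoβpa]

/f/ is a voiceless labiodental fricative. The following trigger /ɖ/ is retroflex, so /f/ must become retroflex as well.
The voiceless retroflex fricative is [ʂ], so /f/ → [ʂ].
The same rule applies at the second boundary: /ʁ/ → [β] next to /p/.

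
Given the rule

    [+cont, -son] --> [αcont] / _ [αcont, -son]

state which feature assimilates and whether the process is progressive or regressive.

regressive manner assimilation

The shared variable α links the value of [cont] on the target to that of the neighbouring obstruent. [cont] distinguishes stops from fricatives — a manner-of-articulation feature — so this is manner assimilation.
The conditioning segment sits to the right of the focus bar, meaning the trigger follows the segment that changes — regressive assimilation.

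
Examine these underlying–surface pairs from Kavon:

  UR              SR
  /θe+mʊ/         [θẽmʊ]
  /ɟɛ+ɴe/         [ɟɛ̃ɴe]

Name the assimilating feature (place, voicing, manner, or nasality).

nasality

The vowel /e/ surfaces as nasalised [ẽ] next to the following nasal /m/ — it has acquired the [+nasal] feature of its neighbour.
The other form shows the same pattern: /ɛ/ → [ɛ̃] before /ɴ/ — each time a vowel is nasalised next to a following nasal.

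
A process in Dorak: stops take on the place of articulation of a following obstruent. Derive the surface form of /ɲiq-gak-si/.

[ɲikgatsi]

/q/ is a voiceless uvular stop. The following trigger /g/ is velar, so /q/ must become velar as well.
A voiceless velar stop is [k], so the surface segment is [k].
At the second juncture, /k/ likewise becomes [t] adjacent to /s/.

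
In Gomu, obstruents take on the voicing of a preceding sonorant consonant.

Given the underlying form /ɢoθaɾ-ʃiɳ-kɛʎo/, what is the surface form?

[ɢoθaɾʒiɳgɛʎo]

The rule targets /ʃ/ (voiceless postalveolar fricative), which sits after the trigger /ɾ/ (voiced).
A voiced postalveolar fricative is [ʒ], so the surface segment is [ʒ].
At the second juncture, /k/ likewise becomes [g] adjacent to /ɳ/.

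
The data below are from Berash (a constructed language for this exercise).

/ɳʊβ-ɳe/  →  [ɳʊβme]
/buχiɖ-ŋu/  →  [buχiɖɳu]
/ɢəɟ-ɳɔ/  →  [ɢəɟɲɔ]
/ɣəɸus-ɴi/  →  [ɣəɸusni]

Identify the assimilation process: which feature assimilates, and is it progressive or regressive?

Comparing underlying and surface forms, /ɳ/ → [m] is the alternation; the neighbouring /β/ is constant.
The change retroflex → bilabial matches the place of the preceding /β/, identifying this as place assimilation.
Manner and voice are unchanged, so the assimilation is partial, not total.
Checking the remaining alternations: /ŋ/ → [ɳ] after /ɖ/ (velar → retroflex, matching retroflex); /ɳ/ → [ɲ] after /ɟ/ (retroflex → palatal, matching palatal); /ɴ/ → [n] after /s/ (uvular → alveolar, matching alveolar) — only place changes, and always toward the preceding segment.
The trigger is the preceding segment, so the direction is progressive (perseverative).

progressive place assimilation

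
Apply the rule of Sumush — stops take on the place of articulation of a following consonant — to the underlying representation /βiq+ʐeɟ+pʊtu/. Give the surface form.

[βiʈʐebpʊtu]

/q/ is a voiceless uvular stop. The following trigger /ʐ/ is retroflex, so /q/ must become retroflex as well.
A voiceless retroflex stop is [ʈ], so the surface segment is [ʈ].
At the second juncture, /ɟ/ likewise becomes [b] adjacent to /p/.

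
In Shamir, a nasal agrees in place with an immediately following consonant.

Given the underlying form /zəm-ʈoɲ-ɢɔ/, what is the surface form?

[zəɳʈoɴɢɔ]

The rule targets /m/ (voiced bilabial nasal), which sits before the trigger /ʈ/ (retroflex).
The voiced retroflex nasal is [ɳ], so /m/ → [ɳ].
At the second juncture, /ɲ/ likewise becomes [ɴ] adjacent to /ɢ/.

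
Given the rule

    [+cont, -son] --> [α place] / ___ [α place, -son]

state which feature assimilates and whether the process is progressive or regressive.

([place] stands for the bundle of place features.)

The rule copies the place features (abbreviated [place]) from the environment onto the target, so the assimilating feature is place.
The conditioning segment sits to the right of the focus bar, meaning the trigger follows the segment that changes — regressive assimilation.

regressive place assimilation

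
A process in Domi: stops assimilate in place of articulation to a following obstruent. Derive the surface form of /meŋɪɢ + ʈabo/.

The rule targets /ɢ/ (voiced uvular stop), which sits before the trigger /ʈ/ (retroflex).
Changing only its place to retroflex gives [ɖ] — the voiced retroflex stop.

[meŋɪɖʈabo]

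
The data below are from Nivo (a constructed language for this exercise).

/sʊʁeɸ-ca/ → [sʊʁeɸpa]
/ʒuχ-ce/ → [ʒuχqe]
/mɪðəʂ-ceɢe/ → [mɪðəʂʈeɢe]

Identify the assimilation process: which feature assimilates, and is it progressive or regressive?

Underlying /c/ is realised as [p] next to /ɸ/; /ɸ/ itself does not change.
The change palatal → bilabial matches the place of the preceding /ɸ/, identifying this as place assimilation.
Manner and voice are unchanged, so the assimilation is partial, not total.
Checking the remaining alternations: /c/ → [q] after /χ/ (palatal → uvular, matching uvular); /c/ → [ʈ] after /ʂ/ (palatal → retroflex, matching retroflex) — only place changes, and always toward the preceding segment.
Since the segment that changes follows the conditioning segment, the assimilation is progressive.

progressive place assimilation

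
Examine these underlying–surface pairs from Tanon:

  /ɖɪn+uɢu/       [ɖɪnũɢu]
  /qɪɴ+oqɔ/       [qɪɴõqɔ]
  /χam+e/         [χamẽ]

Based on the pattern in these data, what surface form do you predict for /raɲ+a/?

The data show progressive nasality assimilation (vowel nasalisation): /u/ → [ũ] after /n/; /o/ → [õ] after /ɴ/; /e/ → [ẽ] after /m/ — a vowel is nasalised by an immediately preceding nasal consonant.
The vowel /a/ is adjacent to the preceding nasal /ɲ/, so it acquires [+nasal] and surfaces as [ã].

[raɲã]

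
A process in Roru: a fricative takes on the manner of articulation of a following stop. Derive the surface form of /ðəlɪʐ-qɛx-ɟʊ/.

/ʐ/ is a voiced retroflex fricative. The following trigger /q/ is a stop, so /ʐ/ must become a stop as well.
A voiced retroflex stop is [ɖ], so the surface segment is [ɖ].
At the second juncture, /x/ likewise becomes [k] adjacent to /ɟ/.

[ðəlɪɖqɛkɟʊ]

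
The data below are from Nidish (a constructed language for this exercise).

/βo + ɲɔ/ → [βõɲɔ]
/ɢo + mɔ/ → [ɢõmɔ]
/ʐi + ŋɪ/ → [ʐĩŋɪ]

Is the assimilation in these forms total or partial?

partial assimilation

The vowel /o/ surfaces as nasalised [õ] next to the following nasal /ɲ/ — it has acquired the [+nasal] feature of its neighbour.
Likewise in the remaining data: /o/ → [õ] before /m/; /i/ → [ĩ] before /ŋ/ — each time a vowel is nasalised next to a following nasal.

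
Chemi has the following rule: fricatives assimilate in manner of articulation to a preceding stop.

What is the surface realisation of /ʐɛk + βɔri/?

The rule targets /β/ (voiced bilabial fricative), which sits after the trigger /k/ (stop).
Changing only its manner to stop gives [b] — the voiced bilabial stop.

[ʐɛkbɔri]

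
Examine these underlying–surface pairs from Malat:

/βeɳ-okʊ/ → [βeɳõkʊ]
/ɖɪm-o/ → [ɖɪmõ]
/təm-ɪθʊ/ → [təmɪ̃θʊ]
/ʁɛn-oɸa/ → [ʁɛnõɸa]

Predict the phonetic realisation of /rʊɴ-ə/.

The data show progressive nasality assimilation (vowel nasalisation): /o/ → [õ] after /ɳ/; /o/ → [õ] after /m/; /ɪ/ → [ɪ̃] after /m/; /o/ → [õ] after /n/ — a vowel is nasalised by an immediately preceding nasal consonant.
/ə/ sits next to the nasal /ɴ/ and is therefore nasalised to [ə̃].

[rʊɴə̃]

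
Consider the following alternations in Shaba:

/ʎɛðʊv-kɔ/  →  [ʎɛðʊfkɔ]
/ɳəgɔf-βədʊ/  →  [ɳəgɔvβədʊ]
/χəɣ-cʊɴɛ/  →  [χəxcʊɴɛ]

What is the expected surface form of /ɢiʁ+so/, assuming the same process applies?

The data show regressive voicing assimilation: /v/ → [f] before /k/; /f/ → [v] before /β/; /ɣ/ → [x] before /c/. In each pair only voicing changes, matching the following consonant, while place and manner stay constant.
The rule targets /ʁ/ (voiced uvular fricative), which sits before the trigger /s/ (voiceless).
The voiceless uvular fricative is [χ], so /ʁ/ → [χ].

[ɢiχso]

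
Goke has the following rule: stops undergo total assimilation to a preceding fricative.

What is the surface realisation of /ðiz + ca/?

[ðizza]

/c/ is the segment targeted by the rule; it sits immediately after /z/, so it assimilates completely and surfaces as [z].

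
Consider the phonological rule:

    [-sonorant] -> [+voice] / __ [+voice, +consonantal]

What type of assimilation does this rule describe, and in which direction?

The target ([-sonorant], obstruents) acquires [+voice] next to a voiced consonant ([+voice, +consonantal]) — it takes on the voicing of its neighbour, so the feature that spreads is voicing.
The conditioning segment sits to the right of the focus bar, meaning the trigger follows the segment that changes — regressive assimilation.

regressive voicing assimilation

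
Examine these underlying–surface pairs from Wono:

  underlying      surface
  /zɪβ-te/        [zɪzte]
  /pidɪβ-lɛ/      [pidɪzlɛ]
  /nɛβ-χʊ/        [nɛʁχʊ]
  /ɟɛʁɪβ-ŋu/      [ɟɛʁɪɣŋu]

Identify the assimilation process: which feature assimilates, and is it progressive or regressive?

regressive place assimilation

Underlying /β/ is realised as [z] next to /t/; /t/ itself does not change.
The change bilabial → alveolar matches the place of the following /t/, identifying this as place assimilation.
Manner and voice are unchanged, so the assimilation is partial, not total.
The same holds elsewhere in the data: /β/ → [z] before /l/ (bilabial → alveolar, matching alveolar); /β/ → [ʁ] before /χ/ (bilabial → uvular, matching uvular); /β/ → [ɣ] before /ŋ/ (bilabial → velar, matching velar) — only place changes, and always toward the following segment.
The trigger is the following segment, so the direction is regressive (anticipatory).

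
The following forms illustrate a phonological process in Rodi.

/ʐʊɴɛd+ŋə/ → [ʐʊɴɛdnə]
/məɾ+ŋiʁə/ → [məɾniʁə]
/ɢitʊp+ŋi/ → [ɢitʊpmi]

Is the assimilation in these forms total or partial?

The segment that alternates is /ŋ/, which surfaces as [n] when adjacent to /d/.
/ŋ/ is velar while /d/ is alveolar; the output [n] is alveolar, matching the trigger — so the feature that spreads is place.
Manner and voice are unchanged, so the assimilation is partial, not total.
The same holds elsewhere in the data: /ŋ/ → [n] after /ɾ/ (velar → alveolar, matching alveolar); /ŋ/ → [m] after /p/ (velar → bilabial, matching bilabial) — only place changes, and always toward the preceding segment.

partial assimilation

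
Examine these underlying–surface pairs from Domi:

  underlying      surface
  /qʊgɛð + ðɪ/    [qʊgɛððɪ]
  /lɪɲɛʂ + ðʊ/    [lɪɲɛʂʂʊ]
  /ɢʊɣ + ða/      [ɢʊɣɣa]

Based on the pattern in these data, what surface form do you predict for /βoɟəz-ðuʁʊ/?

[βoɟəzzuʁʊ]

The data show progressive total assimilation (/ð/ → [ʂ] after /ʂ/; /ð/ → [ɣ] after /ɣ/): in every case the target segment becomes identical to its preceding neighbour, copying more than a single feature.
In [qʊgɛððɪ] the two consonants at the boundary are already identical (/ð/ + /ð/), so the rule applies vacuously and nothing changes.
/ð/ is the segment targeted by the rule; it sits immediately after /z/, so it assimilates completely and surfaces as [z].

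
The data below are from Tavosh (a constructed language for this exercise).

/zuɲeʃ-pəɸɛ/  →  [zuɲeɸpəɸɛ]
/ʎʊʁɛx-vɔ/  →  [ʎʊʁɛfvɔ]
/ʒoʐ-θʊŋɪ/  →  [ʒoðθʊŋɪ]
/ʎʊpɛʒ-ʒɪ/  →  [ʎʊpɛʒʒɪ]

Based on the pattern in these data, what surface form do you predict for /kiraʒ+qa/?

The data show regressive place assimilation: /ʃ/ → [ɸ] before /p/; /x/ → [f] before /v/; /ʐ/ → [ð] before /θ/. In each pair only place changes, matching the following consonant, while manner and voice stay constant.
No alternation appears in [ʎʊpɛʒʒɪ]: there the adjacent consonants already agree in place (/ʒ/ and /ʒ/ are both postalveolar), so this form is consistent with the same rule.
/ʒ/ is a voiced postalveolar fricative. The following trigger /q/ is uvular, so /ʒ/ must become uvular as well.
Changing only its place to uvular gives [ʁ] — the voiced uvular fricative.

[kiraʁqa]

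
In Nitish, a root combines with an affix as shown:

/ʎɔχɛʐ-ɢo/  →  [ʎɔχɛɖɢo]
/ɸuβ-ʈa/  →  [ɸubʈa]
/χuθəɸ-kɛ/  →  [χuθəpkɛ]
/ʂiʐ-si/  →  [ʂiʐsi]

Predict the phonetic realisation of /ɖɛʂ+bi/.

[ɖɛʈbi]

The data show regressive manner assimilation: /ʐ/ → [ɖ] before /ɢ/; /β/ → [b] before /ʈ/; /ɸ/ → [p] before /k/. In each pair only manner changes, matching the following consonant, while place and voice stay constant.
No alternation appears in [ʂiʐsi]: there the adjacent consonants already agree in manner (/ʐ/ and /s/ are both fricatives), so this form is consistent with the same rule.
/ʂ/ is a voiceless retroflex fricative. The following trigger /b/ is a stop, so /ʂ/ must become a stop as well.
The voiceless retroflex stop is [ʈ], so /ʂ/ → [ʈ].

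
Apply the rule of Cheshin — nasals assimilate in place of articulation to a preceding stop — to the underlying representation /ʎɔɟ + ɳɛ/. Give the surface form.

/ɳ/ is a voiced retroflex nasal. The preceding trigger /ɟ/ is palatal, so /ɳ/ must become palatal as well.
Changing only its place to palatal gives [ɲ] — the voiced palatal nasal.

[ʎɔɟɲɛ]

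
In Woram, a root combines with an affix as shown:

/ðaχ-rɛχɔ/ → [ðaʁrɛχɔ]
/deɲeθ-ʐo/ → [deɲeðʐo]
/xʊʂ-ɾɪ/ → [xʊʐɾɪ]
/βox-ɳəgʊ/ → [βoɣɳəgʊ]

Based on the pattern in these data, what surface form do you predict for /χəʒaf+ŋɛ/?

[χəʒavŋɛ]

The data show regressive voicing assimilation: /χ/ → [ʁ] before /r/; /θ/ → [ð] before /ʐ/; /ʂ/ → [ʐ] before /ɾ/; /x/ → [ɣ] before /ɳ/. In each pair only voicing changes, matching the following consonant, while place and manner stay constant.
The rule targets /f/ (voiceless labiodental fricative), which sits before the trigger /ŋ/ (voiced).
Changing only its voicing to voiced gives [v] — the voiced labiodental fricative.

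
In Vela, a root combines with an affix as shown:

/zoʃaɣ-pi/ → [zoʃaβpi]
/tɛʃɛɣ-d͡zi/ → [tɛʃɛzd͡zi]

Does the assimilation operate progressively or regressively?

Comparing underlying and surface forms, /ɣ/ → [β] is the alternation; the neighbouring /p/ is constant.
/ɣ/ is velar while /p/ is bilabial; the output [β] is bilabial, matching the trigger — so the feature that spreads is place.
Checking the remaining alternation: /ɣ/ → [z] before /d͡z/ (velar → alveolar, matching alveolar) — only place changes, and always toward the following segment.
Since the segment that changes precedes the conditioning segment, the assimilation is regressive.

regressive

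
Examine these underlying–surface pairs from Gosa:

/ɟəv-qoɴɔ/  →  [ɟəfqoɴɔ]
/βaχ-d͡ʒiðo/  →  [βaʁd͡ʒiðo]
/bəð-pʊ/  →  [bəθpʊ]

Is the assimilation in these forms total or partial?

Underlying /v/ is realised as [f] next to /q/; /q/ itself does not change.
The change voiced → voiceless matches the voicing of the following /q/, identifying this as voicing assimilation.
Place and manner are unchanged, so the assimilation is partial, not total.
Checking the remaining alternations: /χ/ → [ʁ] before /d͡ʒ/ (voiceless → voiced, matching voiced); /ð/ → [θ] before /p/ (voiced → voiceless, matching voiceless) — only voicing changes, and always toward the following segment.

partial assimilation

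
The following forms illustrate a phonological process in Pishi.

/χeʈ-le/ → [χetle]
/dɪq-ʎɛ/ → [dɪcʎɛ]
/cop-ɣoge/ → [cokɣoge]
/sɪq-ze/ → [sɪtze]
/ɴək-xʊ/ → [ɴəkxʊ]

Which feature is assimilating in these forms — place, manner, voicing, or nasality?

place

Underlying /ʈ/ is realised as [t] next to /l/; /l/ itself does not change.
/ʈ/ is retroflex while /l/ is alveolar; the output [t] is alveolar, matching the trigger — so the feature that spreads is place.
Checking the remaining alternations: /q/ → [c] before /ʎ/ (uvular → palatal, matching palatal); /p/ → [k] before /ɣ/ (bilabial → velar, matching velar); /q/ → [t] before /z/ (uvular → alveolar, matching alveolar) — only place changes, and always toward the following segment.
No alternation appears in [ɴəkxʊ]: there the adjacent consonants already agree in place (/k/ and /x/ are both velar), so this form is consistent with the same rule.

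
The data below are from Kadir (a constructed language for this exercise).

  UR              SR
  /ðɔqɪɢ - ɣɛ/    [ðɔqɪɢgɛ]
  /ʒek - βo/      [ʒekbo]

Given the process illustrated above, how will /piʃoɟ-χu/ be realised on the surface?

The data show progressive manner assimilation: /ɣ/ → [g] after /ɢ/; /β/ → [b] after /k/. In each pair only manner changes, matching the preceding consonant, while place and voice stay constant.
/χ/ is a voiceless uvular fricative. The preceding trigger /ɟ/ is a stop, so /χ/ must become a stop as well.
The voiceless uvular stop is [q], so /χ/ → [q].

[piʃoɟqu]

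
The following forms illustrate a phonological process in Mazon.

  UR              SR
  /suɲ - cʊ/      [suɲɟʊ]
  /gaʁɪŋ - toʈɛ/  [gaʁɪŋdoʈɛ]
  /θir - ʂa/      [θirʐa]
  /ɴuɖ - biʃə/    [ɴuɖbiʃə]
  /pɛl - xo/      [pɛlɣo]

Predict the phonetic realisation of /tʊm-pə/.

The data show progressive voicing assimilation: /c/ → [ɟ] after /ɲ/; /t/ → [d] after /ŋ/; /ʂ/ → [ʐ] after /r/; /x/ → [ɣ] after /l/. In each pair only voicing changes, matching the preceding consonant, while place and manner stay constant.
No alternation appears in [ɴuɖbiʃə]: there the adjacent consonants already agree in voicing (/b/ and /ɖ/ are both voiced), so this form is consistent with the same rule.
The rule targets /p/ (voiceless bilabial stop), which sits after the trigger /m/ (voiced).
Changing only its voicing to voiced gives [b] — the voiced bilabial stop.

[tʊmbə]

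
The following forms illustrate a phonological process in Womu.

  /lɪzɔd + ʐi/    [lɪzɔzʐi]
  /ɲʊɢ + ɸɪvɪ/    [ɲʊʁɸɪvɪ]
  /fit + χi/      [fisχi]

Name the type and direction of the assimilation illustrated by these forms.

The segment that alternates is /d/, which surfaces as [z] when adjacent to /ʐ/.
The change stop → fricative matches the manner of the following /ʐ/, identifying this as manner assimilation.
Place and voice are unchanged, so the assimilation is partial, not total.
The same holds elsewhere in the data: /ɢ/ → [ʁ] before /ɸ/ (stop → fricative, matching a fricative); /t/ → [s] before /χ/ (stop → fricative, matching a fricative) — only manner changes, and always toward the following segment.
Since the segment that changes precedes the conditioning segment, the assimilation is regressive.

regressive manner assimilation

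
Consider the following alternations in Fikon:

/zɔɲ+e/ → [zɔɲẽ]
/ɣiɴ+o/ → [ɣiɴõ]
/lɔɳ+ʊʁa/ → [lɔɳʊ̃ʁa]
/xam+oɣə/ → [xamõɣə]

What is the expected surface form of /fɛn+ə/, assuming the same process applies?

[fɛnə̃]

The data show progressive nasality assimilation (vowel nasalisation): /e/ → [ẽ] after /ɲ/; /o/ → [õ] after /ɴ/; /ʊ/ → [ʊ̃] after /ɳ/; /o/ → [õ] after /m/ — a vowel is nasalised by an immediately preceding nasal consonant.
/ə/ sits next to the nasal /n/ and is therefore nasalised to [ə̃].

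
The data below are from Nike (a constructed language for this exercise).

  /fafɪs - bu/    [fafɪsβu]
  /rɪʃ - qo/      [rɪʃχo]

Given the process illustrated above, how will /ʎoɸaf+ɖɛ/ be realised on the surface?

[ʎoɸafʐɛ]

The data show progressive manner assimilation: /b/ → [β] after /s/; /q/ → [χ] after /ʃ/. In each pair only manner changes, matching the preceding consonant, while place and voice stay constant.
/ɖ/ is a voiced retroflex stop. The preceding trigger /f/ is a fricative, so /ɖ/ must become a fricative as well.
The voiced retroflex fricative is [ʐ], so /ɖ/ → [ʐ].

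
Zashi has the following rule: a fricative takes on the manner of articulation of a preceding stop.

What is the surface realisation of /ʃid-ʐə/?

[ʃidɖə]

The rule targets /ʐ/ (voiced retroflex fricative), which sits after the trigger /d/ (stop).
Changing only its manner to stop gives [ɖ] — the voiced retroflex stop.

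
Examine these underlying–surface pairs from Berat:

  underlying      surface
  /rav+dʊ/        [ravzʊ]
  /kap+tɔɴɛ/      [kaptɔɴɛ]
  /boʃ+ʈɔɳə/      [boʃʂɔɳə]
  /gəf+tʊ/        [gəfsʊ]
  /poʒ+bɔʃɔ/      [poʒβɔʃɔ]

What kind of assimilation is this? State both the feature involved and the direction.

Underlying /d/ is realised as [z] next to /v/; /v/ itself does not change.
/d/ is a stop while /v/ is a fricative; the output [z] is a fricative, matching the trigger — so the feature that spreads is manner.
Place and voice are unchanged, so the assimilation is partial, not total.
Checking the remaining alternations: /ʈ/ → [ʂ] after /ʃ/ (stop → fricative, matching a fricative); /t/ → [s] after /f/ (stop → fricative, matching a fricative); /b/ → [β] after /ʒ/ (stop → fricative, matching a fricative) — only manner changes, and always toward the preceding segment.
No alternation appears in [kaptɔɴɛ]: there the adjacent consonants already agree in manner (/t/ and /p/ are both stops), so this form is consistent with the same rule.
The trigger is the preceding segment, so the direction is progressive (perseverative).

progressive manner assimilation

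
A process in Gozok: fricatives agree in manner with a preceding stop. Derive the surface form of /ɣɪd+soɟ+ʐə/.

The rule targets /s/ (voiceless alveolar fricative), which sits after the trigger /d/ (stop).
Changing only its manner to stop gives [t] — the voiceless alveolar stop.
The same rule applies at the second boundary: /ʐ/ → [ɖ] next to /ɟ/.

[ɣɪdtoɟɖə]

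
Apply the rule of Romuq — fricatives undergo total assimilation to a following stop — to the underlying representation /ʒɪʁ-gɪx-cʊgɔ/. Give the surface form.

[ʒɪggɪccʊgɔ]

/ʁ/ is the segment targeted by the rule; it sits immediately before /g/, so it assimilates completely and surfaces as [g].
At the second juncture, /x/ likewise becomes [c] adjacent to /c/.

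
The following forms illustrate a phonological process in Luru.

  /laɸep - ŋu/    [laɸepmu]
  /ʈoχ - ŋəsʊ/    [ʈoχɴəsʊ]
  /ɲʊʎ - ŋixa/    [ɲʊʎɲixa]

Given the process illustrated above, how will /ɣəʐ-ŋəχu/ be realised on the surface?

[ɣəʐɳəχu]

The data show progressive place assimilation: /ŋ/ → [m] after /p/; /ŋ/ → [ɴ] after /χ/; /ŋ/ → [ɲ] after /ʎ/. In each pair only place changes, matching the preceding consonant, while manner and voice stay constant.
/ŋ/ is a voiced velar nasal. The preceding trigger /ʐ/ is retroflex, so /ŋ/ must become retroflex as well.
The voiced retroflex nasal is [ɳ], so /ŋ/ → [ɳ].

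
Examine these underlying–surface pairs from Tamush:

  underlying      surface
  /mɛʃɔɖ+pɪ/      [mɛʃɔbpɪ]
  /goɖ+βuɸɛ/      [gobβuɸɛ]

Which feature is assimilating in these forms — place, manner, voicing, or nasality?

place

The segment that alternates is /ɖ/, which surfaces as [b] when adjacent to /p/.
The change retroflex → bilabial matches the place of the following /p/, identifying this as place assimilation.
Checking the remaining alternation: /ɖ/ → [b] before /β/ (retroflex → bilabial, matching bilabial) — only place changes, and always toward the following segment.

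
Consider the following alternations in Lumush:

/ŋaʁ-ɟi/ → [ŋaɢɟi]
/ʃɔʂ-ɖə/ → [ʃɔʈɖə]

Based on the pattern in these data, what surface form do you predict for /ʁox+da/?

The data show regressive manner assimilation: /ʁ/ → [ɢ] before /ɟ/; /ʂ/ → [ʈ] before /ɖ/. In each pair only manner changes, matching the following consonant, while place and voice stay constant.
/x/ is a voiceless velar fricative. The following trigger /d/ is a stop, so /x/ must become a stop as well.
The voiceless velar stop is [k], so /x/ → [k].

[ʁokda]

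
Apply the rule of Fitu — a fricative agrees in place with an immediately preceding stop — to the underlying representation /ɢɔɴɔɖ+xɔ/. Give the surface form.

The rule targets /x/ (voiceless velar fricative), which sits after the trigger /ɖ/ (retroflex).
Changing only its place to retroflex gives [ʂ] — the voiceless retroflex fricative.

[ɢɔɴɔɖʂɔ]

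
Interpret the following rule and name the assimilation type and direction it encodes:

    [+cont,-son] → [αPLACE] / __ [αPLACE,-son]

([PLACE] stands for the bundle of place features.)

The rule copies the place features (abbreviated [PLACE]) from the environment onto the target, so the assimilating feature is place.
The conditioning segment sits to the right of the focus bar, meaning the trigger follows the segment that changes — regressive assimilation.

regressive place assimilation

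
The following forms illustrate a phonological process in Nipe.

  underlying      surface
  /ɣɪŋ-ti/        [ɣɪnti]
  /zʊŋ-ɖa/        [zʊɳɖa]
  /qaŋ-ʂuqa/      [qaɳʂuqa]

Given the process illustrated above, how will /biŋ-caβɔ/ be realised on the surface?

The data show regressive place assimilation: /ŋ/ → [n] before /t/; /ŋ/ → [ɳ] before /ɖ/; /ŋ/ → [ɳ] before /ʂ/. In each pair only place changes, matching the following consonant, while manner and voice stay constant.
The rule targets /ŋ/ (voiced velar nasal), which sits before the trigger /c/ (palatal).
Changing only its place to palatal gives [ɲ] — the voiced palatal nasal.

[biɲcaβɔ]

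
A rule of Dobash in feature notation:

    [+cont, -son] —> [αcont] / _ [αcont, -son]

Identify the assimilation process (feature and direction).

The shared variable α links the value of [cont] on the target to that of the neighbouring obstruent. [cont] distinguishes stops from fricatives — a manner-of-articulation feature — so this is manner assimilation.
The conditioning segment sits to the right of the focus bar, meaning the trigger follows the segment that changes — regressive assimilation.

regressive manner assimilation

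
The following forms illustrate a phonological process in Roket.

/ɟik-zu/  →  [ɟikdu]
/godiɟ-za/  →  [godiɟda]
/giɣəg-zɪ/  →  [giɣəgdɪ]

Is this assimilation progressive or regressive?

The segment that alternates is /z/, which surfaces as [d] when adjacent to /k/.
The change fricative → stop matches the manner of the preceding /k/, identifying this as manner assimilation.
Checking the remaining alternations: /z/ → [d] after /ɟ/ (fricative → stop, matching a stop); /z/ → [d] after /g/ (fricative → stop, matching a stop) — only manner changes, and always toward the preceding segment.
The trigger is the preceding segment, so the direction is progressive (perseverative).

progressive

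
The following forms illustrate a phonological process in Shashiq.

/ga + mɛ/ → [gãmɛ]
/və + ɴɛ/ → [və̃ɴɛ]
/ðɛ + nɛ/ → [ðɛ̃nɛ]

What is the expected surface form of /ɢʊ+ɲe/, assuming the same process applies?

The data show regressive nasality assimilation (vowel nasalisation): /a/ → [ã] before /m/; /ə/ → [ə̃] before /ɴ/; /ɛ/ → [ɛ̃] before /n/ — a vowel is nasalised by an immediately following nasal consonant.
The vowel /ʊ/ is adjacent to the following nasal /ɲ/, so it acquires [+nasal] and surfaces as [ʊ̃].

[ɢʊ̃ɲe]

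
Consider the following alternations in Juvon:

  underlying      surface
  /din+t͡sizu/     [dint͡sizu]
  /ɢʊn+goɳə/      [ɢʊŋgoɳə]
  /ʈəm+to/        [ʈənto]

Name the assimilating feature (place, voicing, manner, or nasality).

place

The segment that alternates is /n/, which surfaces as [ŋ] when adjacent to /g/.
The change alveolar → velar matches the place of the following /g/, identifying this as place assimilation.
Checking the remaining alternation: /m/ → [n] before /t/ (bilabial → alveolar, matching alveolar) — only place changes, and always toward the following segment.
No alternation appears in [dint͡sizu]: there the adjacent consonants already agree in place (/n/ and /t͡s/ are both alveolar), so this form is consistent with the same rule.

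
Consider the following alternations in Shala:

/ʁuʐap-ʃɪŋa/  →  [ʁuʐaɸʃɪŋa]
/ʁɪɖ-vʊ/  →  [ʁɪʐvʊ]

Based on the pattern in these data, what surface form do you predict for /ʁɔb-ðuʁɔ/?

[ʁɔβðuʁɔ]

The data show regressive manner assimilation: /p/ → [ɸ] before /ʃ/; /ɖ/ → [ʐ] before /v/. In each pair only manner changes, matching the following consonant, while place and voice stay constant.
The rule targets /b/ (voiced bilabial stop), which sits before the trigger /ð/ (fricative).
A voiced bilabial fricative is [β], so the surface segment is [β].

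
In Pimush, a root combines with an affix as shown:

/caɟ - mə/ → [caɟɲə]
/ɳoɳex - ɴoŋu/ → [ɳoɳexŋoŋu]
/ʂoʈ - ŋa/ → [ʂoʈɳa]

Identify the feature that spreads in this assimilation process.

Comparing underlying and surface forms, /m/ → [ɲ] is the alternation; the neighbouring /ɟ/ is constant.
The change bilabial → palatal matches the place of the preceding /ɟ/, identifying this as place assimilation.
The other alternating forms pattern the same way: /ɴ/ → [ŋ] after /x/ (uvular → velar, matching velar); /ŋ/ → [ɳ] after /ʈ/ (velar → retroflex, matching retroflex) — only place changes, and always toward the preceding segment.

place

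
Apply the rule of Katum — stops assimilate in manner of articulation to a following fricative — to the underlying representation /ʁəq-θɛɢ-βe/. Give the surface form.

The rule targets /q/ (voiceless uvular stop), which sits before the trigger /θ/ (fricative).
Changing only its manner to fricative gives [χ] — the voiceless uvular fricative.
At the second juncture, /ɢ/ likewise becomes [ʁ] adjacent to /β/.

[ʁəχθɛʁβe]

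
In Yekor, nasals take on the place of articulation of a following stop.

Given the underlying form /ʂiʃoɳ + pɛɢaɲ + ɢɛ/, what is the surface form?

[ʂiʃompɛɢaɴɢɛ]

The rule targets /ɳ/ (voiced retroflex nasal), which sits before the trigger /p/ (bilabial).
A voiced bilabial nasal is [m], so the surface segment is [m].
The same rule applies at the second boundary: /ɲ/ → [ɴ] next to /ɢ/.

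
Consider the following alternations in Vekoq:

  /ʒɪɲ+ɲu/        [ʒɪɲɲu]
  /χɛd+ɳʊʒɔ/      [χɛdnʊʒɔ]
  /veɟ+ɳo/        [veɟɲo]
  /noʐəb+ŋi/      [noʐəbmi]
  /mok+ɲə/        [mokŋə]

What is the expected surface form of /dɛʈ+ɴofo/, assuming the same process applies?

[dɛʈɳofo]

The data show progressive place assimilation: /ɳ/ → [n] after /d/; /ɳ/ → [ɲ] after /ɟ/; /ŋ/ → [m] after /b/; /ɲ/ → [ŋ] after /k/. In each pair only place changes, matching the preceding consonant, while manner and voice stay constant.
Nothing changes in [ʒɪɲɲu]: there the adjacent consonants already agree in place (/ɲ/ and /ɲ/ are both palatal), so this form is consistent with the same rule.
The rule targets /ɴ/ (voiced uvular nasal), which sits after the trigger /ʈ/ (retroflex).
A voiced retroflex nasal is [ɳ], so the surface segment is [ɳ].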